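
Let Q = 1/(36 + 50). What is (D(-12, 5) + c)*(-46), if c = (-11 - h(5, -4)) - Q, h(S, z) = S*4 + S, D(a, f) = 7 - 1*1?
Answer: 59363/43 ≈ 1380.5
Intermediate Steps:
D(a, f) = 6 (D(a, f) = 7 - 1 = 6)
h(S, z) = 5*S (h(S, z) = 4*S + S = 5*S)
Q = 1/86 ≈ 0.011628
c = -3097/86 (c = (-11 - 5*5) - 1*1/86 = (-11 - 1*25) - 1/86 = (-11 - 25) - 1/86 = -36 - 1/86 = -3097/86 ≈ -36.012)
(D(-12, 5) + c)*(-46) = (6 - 3097/86)*(-46) = -2581/86*(-46) = 59363/43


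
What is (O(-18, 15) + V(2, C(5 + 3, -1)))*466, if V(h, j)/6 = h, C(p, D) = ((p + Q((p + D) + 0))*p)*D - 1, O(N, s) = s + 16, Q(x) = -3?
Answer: 20038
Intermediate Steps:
O(N, s) = 16 + s
C(p, D) = -1 + D*p*(-3 + p) (C(p, D) = ((p - 3)*p)*D - 1 = ((-3 + p)*p)*D - 1 = (p*(-3 + p))*D - 1 = D*p*(-3 + p) - 1 = -1 + D*p*(-3 + p))
V(h, j) = 6*h
(O(-18, 15) + V(2, C(5 + 3, -1)))*466 = ((16 + 15) + 6*2)*466 = (31 + 12)*466 = 43*466 = 20038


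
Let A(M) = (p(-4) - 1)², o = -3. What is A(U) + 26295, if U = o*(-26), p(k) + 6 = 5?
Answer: 26299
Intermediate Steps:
p(k) = -1 (p(k) = -6 + 5 = -1)
U = 78 (U = -3*(-26) = 78)
A(M) = 4 (A(M) = (-1 - 1)² = (-2)² = 4)
A(U) + 26295 = 4 + 26295 = 26299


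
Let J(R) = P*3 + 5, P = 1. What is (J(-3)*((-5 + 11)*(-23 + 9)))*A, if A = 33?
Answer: -22176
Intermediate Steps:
J(R) = 8 (J(R) = 1*3 + 5 = 3 + 5 = 8)
(J(-3)*((-5 + 11)*(-23 + 9)))*A = (8*((-5 + 11)*(-23 + 9)))*33 = (8*(6*(-14)))*33 = (8*(-84))*33 = -672*33 = -22176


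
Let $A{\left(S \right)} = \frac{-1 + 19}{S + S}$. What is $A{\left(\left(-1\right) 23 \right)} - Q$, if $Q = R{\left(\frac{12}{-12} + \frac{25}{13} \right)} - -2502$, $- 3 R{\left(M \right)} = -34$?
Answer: $- \frac{173447}{69} \approx -2513.7$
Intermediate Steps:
$R{\left(M \right)} = \frac{34}{3}$ ($R{\left(M \right)} = \left(- \frac{1}{3}\right) \left(-34\right) = \frac{34}{3}$)
$A{\left(S \right)} = \frac{9}{S}$ ($A{\left(S \right)} = \frac{18}{2 S} = 18 \frac{1}{2 S} = \frac{9}{S}$)
$Q = \frac{7540}{3}$ ($Q = \frac{34}{3} - -2502 = \frac{34}{3} + 2502 = \frac{7540}{3} \approx 2513.3$)
$A{\left(\left(-1\right) 23 \right)} - Q = \frac{9}{\left(-1\right) 23} - \frac{7540}{3} = \frac{9}{-23} - \frac{7540}{3} = 9 \left(- \frac{1}{23}\right) - \frac{7540}{3} = - \frac{9}{23} - \frac{7540}{3} = - \frac{173447}{69}$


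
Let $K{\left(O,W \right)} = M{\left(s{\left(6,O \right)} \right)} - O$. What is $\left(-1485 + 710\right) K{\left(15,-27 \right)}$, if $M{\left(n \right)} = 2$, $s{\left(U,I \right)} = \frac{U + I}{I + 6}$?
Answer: $10075$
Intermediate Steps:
$s{\left(U,I \right)} = \frac{I + U}{6 + I}$
$K{\left(O,W \right)} = 2 - O$
$\left(-1485 + 710\right) K{\left(15,-27 \right)} = \left(-1485 + 710\right) \left(2 - 15\right) = - 775 \left(2 - 15\right) = \left(-775\right) \left(-13\right) = 10075$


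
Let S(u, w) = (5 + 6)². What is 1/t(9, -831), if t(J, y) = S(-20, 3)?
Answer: 1/121 ≈ 0.0082645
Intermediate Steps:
S(u, w) = 121 (S(u, w) = 11² = 121)
t(J, y) = 121
1/t(9, -831) = 1/121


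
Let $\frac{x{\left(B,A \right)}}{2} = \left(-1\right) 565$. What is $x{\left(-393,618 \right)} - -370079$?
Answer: $368949$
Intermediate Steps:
$x{\left(B,A \right)} = -1130$ ($x{\left(B,A \right)} = 2 \left(\left(-1\right) 565\right) = 2 \left(-565\right) = -1130$)
$x{\left(-393,618 \right)} - -370079 = -1130 - -370079 = -1130 + 370079 = 368949$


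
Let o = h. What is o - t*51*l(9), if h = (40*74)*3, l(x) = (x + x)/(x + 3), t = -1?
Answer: 17913/2 ≈ 8956.5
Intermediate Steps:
l(x) = 2*x/(3 + x) (l(x) = (2*x)/(3 + x) = 2*x/(3 + x))
h = 8880 (h = 2960*3 = 8880)
o = 8880
o - t*51*l(9) = 8880 - (-1*51)*2*9/(3 + 9) = 8880 - (-51)*2*9/12 = 8880 - (-51)*2*9*(1/12) = 8880 - (-51)*3/2 = 8880 - 1*(-153/2) = 8880 + 153/2 = 17913/2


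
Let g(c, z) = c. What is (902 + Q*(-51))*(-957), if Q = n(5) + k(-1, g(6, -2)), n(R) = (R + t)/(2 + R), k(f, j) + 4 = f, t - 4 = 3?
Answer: -7165059/7 ≈ -1.0236e+6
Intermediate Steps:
t = 7 (t = 4 + 3 = 7)
k(f, j) = -4 + f
n(R) = (7 + R)/(2 + R) (n(R) = (R + 7)/(2 + R) = (7 + R)/(2 + R))
Q = -23/7 (Q = (7 + 5)/(2 + 5) + (-4 - 1) = 12/7 - 5 = -23/7 ≈ -3.2857)
(902 + Q*(-51))*(-957) = (902 - 23/7*(-51))*(-957) = (902 + 1173/7)*(-957) = (7487/7)*(-957) = -7165059/7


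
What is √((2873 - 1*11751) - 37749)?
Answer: I*√46627 ≈ 215.93*I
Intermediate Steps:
√((2873 - 1*11751) - 37749) = √((2873 - 11751) - 37749) = √(-8878 - 37749) = √(-46627) = I*√46627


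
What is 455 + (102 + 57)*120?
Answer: 19535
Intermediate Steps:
455 + (102 + 57)*120 = 455 + 159*120 = 455 + 19080 = 19535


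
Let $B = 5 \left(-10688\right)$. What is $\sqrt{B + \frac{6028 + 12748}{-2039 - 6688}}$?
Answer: $\frac{2 i \sqrt{1017545631978}}{8727} \approx 231.18 i$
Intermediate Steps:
$B = -53440$
$\sqrt{B + \frac{6028 + 12748}{-2039 - 6688}} = \sqrt{-53440 + \frac{6028 + 12748}{-2039 - 6688}} = \sqrt{-53440 + \frac{18776}{-8727}} = \sqrt{-53440 + 18776 \left(- \frac{1}{8727}\right)} = \sqrt{-53440 - \frac{18776}{8727}} = \sqrt{- \frac{466389656}{8727}} = \frac{2 i \sqrt{1017545631978}}{8727}$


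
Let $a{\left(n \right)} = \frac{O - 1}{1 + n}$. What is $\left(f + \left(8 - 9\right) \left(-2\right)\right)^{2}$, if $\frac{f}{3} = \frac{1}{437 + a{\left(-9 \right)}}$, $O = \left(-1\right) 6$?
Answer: $\frac{49420900}{12271009} \approx 4.0275$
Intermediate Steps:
$O = -6$
$a{\left(n \right)} = - \frac{7}{1 + n}$ ($a{\left(n \right)} = \frac{-6 - 1}{1 + n} = - \frac{7}{1 + n}$)
$f = \frac{24}{3503}$ ($f = \frac{3}{437 - \frac{7}{1 - 9}} = \frac{3}{437 - \frac{7}{-8}} = \frac{3}{437 - - \frac{7}{8}} = \frac{3}{437 + \frac{7}{8}} = \frac{3}{\frac{3503}{8}} = 3 \cdot \frac{8}{3503} = \frac{24}{3503} \approx 0.0068513$)
$\left(f + \left(8 - 9\right) \left(-2\right)\right)^{2} = \left(\frac{24}{3503} + \left(8 - 9\right) \left(-2\right)\right)^{2} = \left(\frac{24}{3503} - -2\right)^{2} = \left(\frac{24}{3503} + 2\right)^{2} = \left(\frac{7030}{3503}\right)^{2} = \frac{49420900}{12271009}$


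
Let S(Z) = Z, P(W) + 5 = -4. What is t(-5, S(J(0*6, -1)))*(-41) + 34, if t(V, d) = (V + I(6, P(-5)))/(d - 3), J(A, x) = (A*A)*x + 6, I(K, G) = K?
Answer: 61/3 ≈ 20.333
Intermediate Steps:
P(W) = -9 (P(W) = -5 - 4 = -9)
J(A, x) = 6 + x*A**2 (J(A, x) = A**2*x + 6 = x*A**2 + 6 = 6 + x*A**2)
t(V, d) = (6 + V)/(-3 + d) (t(V, d) = (V + 6)/(d - 3) = (6 + V)/(-3 + d))
t(-5, S(J(0*6, -1)))*(-41) + 34 = ((6 - 5)/(-3 + (6 - (0*6)**2)))*(-41) + 34 = (1/(-3 + (6 - 1*0**2)))*(-41) + 34 = (1/(-3 + (6 - 1*0)))*(-41) + 34 = (1/(-3 + (6 + 0)))*(-41) + 34 = (1/(-3 + 6))*(-41) + 34 = (1/3)*(-41) + 34 = -41/3 + 34 = 61/3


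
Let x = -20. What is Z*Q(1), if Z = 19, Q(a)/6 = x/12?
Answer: -190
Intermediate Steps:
Q(a) = -10 (Q(a) = 6*(-20/12) = 6*(-20*1/12) = 6*(-5/3) = -10)
Z*Q(1) = 19*(-10) = -190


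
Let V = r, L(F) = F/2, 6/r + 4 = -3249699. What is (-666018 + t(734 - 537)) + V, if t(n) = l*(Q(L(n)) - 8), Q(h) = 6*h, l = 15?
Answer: -2135942039925/3249703 ≈ -6.5727e+5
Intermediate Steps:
r = -6/3249703 (r = 6/(-4 - 3249699) = 6/(-3249703) = 6*(-1/3249703) = -6/3249703 ≈ -1.8463e-6)
L(F) = F/2 (L(F) = F*(½) = F/2)
V = -6/3249703 ≈ -1.8463e-6
t(n) = -120 + 45*n (t(n) = 15*(6*(n/2) - 8) = 15*(3*n - 8) = 15*(-8 + 3*n) = -120 + 45*n)
(-666018 + t(734 - 537)) + V = (-666018 + (-120 + 45*(734 - 537))) - 6/3249703 = (-666018 + (-120 + 45*197)) - 6/3249703 = (-666018 + (-120 + 8865)) - 6/3249703 = (-666018 + 8745) - 6/3249703 = -657273 - 6/3249703 = -2135942039925/3249703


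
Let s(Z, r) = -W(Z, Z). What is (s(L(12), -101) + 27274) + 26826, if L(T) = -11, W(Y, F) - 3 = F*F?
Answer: 53976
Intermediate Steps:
W(Y, F) = 3 + F² (W(Y, F) = 3 + F*F = 3 + F²)
s(Z, r) = -3 - Z² (s(Z, r) = -(3 + Z²) = -3 - Z²)
(s(L(12), -101) + 27274) + 26826 = ((-3 - 1*(-11)²) + 27274) + 26826 = ((-3 - 1*121) + 27274) + 26826 = ((-3 - 121) + 27274) + 26826 = (-124 + 27274) + 26826 = 27150 + 26826 = 53976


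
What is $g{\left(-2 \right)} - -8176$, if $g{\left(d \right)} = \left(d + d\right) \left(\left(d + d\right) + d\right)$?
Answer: $8200$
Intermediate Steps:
$g{\left(d \right)} = 6 d^{2}$ ($g{\left(d \right)} = 2 d \left(2 d + d\right) = 2 d 3 d = 6 d^{2}$)
$g{\left(-2 \right)} - -8176 = 6 \left(-2\right)^{2} - -8176 = 6 \cdot 4 + 8176 = 24 + 8176 = 8200$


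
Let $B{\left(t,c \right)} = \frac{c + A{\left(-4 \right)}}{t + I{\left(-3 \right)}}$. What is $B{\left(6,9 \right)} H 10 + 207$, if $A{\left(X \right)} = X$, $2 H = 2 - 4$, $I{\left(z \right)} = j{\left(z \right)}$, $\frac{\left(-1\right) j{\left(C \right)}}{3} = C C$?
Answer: $\frac{4397}{21} \approx 209.38$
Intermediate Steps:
$j{\left(C \right)} = - 3 C^{2}$ ($j{\left(C \right)} = - 3 C C = - 3 C^{2}$)
$I{\left(z \right)} = - 3 z^{2}$
$H = -1$ ($H = \frac{2 - 4}{2} = \frac{1}{2} \left(-2\right) = -1$)
$B{\left(t,c \right)} = \frac{-4 + c}{-27 + t}$ ($B{\left(t,c \right)} = \frac{c - 4}{t - 3 \left(-3\right)^{2}} = \frac{-4 + c}{t - 27} = \frac{-4 + c}{-27 + t}$)
$B{\left(6,9 \right)} H 10 + 207 = \frac{-4 + 9}{-27 + 6} \left(\left(-1\right) 10\right) + 207 = \frac{1}{-21} \cdot 5 \left(-10\right) + 207 = \left(- \frac{1}{21}\right) 5 \left(-10\right) + 207 = \left(- \frac{5}{21}\right) \left(-10\right) + 207 = \frac{50}{21} + 207 = \frac{4397}{21}$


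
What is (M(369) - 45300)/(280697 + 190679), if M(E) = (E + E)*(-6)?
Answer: -3108/29461 ≈ -0.10550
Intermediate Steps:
M(E) = -12*E (M(E) = (2*E)*(-6) = -12*E)
(M(369) - 45300)/(280697 + 190679) = (-12*369 - 45300)/(280697 + 190679) = (-4428 - 45300)/471376 = -49728*1/471376 = -3108/29461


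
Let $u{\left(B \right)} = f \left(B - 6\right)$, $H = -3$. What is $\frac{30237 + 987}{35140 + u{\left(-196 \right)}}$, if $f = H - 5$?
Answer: $\frac{2602}{3063} \approx 0.84949$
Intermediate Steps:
$f = -8$ ($f = -3 - 5 = -8$)
$u{\left(B \right)} = 48 - 8 B$ ($u{\left(B \right)} = - 8 \left(B - 6\right) = - 8 \left(-6 + B\right) = 48 - 8 B$)
$\frac{30237 + 987}{35140 + u{\left(-196 \right)}} = \frac{30237 + 987}{35140 + \left(48 - -1568\right)} = \frac{31224}{35140 + \left(48 + 1568\right)} = \frac{31224}{35140 + 1616} = \frac{31224}{36756} = 31224 \cdot \frac{1}{36756} = \frac{2602}{3063}$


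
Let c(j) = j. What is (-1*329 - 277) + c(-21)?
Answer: -627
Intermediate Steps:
(-1*329 - 277) + c(-21) = (-1*329 - 277) - 21 = (-329 - 277) - 21 = -606 - 21 = -627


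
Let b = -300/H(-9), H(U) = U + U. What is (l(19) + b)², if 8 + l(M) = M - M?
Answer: 676/9 ≈ 75.111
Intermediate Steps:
l(M) = -8 (l(M) = -8 + (M - M) = -8 + 0 = -8)
H(U) = 2*U
b = 50/3 (b = -300/(2*(-9)) = -300/(-18) = -300*(-1/18) = 50/3 ≈ 16.667)
(l(19) + b)² = (-8 + 50/3)² = (26/3)² = 676/9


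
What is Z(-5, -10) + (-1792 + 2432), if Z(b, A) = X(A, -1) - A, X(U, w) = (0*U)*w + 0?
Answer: 650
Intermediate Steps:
X(U, w) = 0 (X(U, w) = 0*w + 0 = 0 + 0 = 0)
Z(b, A) = -A (Z(b, A) = 0 - A = -A)
Z(-5, -10) + (-1792 + 2432) = -1*(-10) + (-1792 + 2432) = 10 + 640 = 650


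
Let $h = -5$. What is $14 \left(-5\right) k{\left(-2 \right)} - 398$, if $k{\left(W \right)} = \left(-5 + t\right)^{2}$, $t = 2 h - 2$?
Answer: $-20628$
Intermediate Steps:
$t = -12$ ($t = 2 \left(-5\right) - 2 = -10 - 2 = -12$)
$k{\left(W \right)} = 289$ ($k{\left(W \right)} = \left(-5 - 12\right)^{2} = \left(-17\right)^{2} = 289$)
$14 \left(-5\right) k{\left(-2 \right)} - 398 = 14 \left(-5\right) 289 - 398 = \left(-70\right) 289 - 398 = -20230 - 398 = -20628$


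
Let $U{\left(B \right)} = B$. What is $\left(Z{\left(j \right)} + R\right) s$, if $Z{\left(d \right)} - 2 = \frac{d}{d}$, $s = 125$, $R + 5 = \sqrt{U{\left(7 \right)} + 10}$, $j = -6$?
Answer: $-250 + 125 \sqrt{17} \approx 265.39$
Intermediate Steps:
$R = -5 + \sqrt{17}$ ($R = -5 + \sqrt{7 + 10} = -5 + \sqrt{17} \approx -0.87689$)
$Z{\left(d \right)} = 3$ ($Z{\left(d \right)} = 2 + \frac{d}{d} = 2 + 1 = 3$)
$\left(Z{\left(j \right)} + R\right) s = \left(3 - \left(5 - \sqrt{17}\right)\right) 125 = \left(-2 + \sqrt{17}\right) 125 = -250 + 125 \sqrt{17}$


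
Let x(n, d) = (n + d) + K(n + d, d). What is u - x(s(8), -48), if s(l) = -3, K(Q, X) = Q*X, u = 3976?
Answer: 1579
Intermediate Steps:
x(n, d) = d + n + d*(d + n) (x(n, d) = (n + d) + (n + d)*d = (d + n) + (d + n)*d = (d + n) + d*(d + n) = d + n + d*(d + n))
u - x(s(8), -48) = 3976 - (-48 - 3 - 48*(-48 - 3)) = 3976 - (-48 - 3 - 48*(-51)) = 3976 - (-48 - 3 + 2448) = 3976 - 1*2397 = 3976 - 2397 = 1579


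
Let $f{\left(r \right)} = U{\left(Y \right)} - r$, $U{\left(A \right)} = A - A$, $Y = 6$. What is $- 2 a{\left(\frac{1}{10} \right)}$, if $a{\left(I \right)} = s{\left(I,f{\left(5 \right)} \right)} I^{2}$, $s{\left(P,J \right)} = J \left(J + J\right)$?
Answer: $-1$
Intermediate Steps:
$U{\left(A \right)} = 0$
$f{\left(r \right)} = - r$ ($f{\left(r \right)} = 0 - r = - r$)
$s{\left(P,J \right)} = 2 J^{2}$ ($s{\left(P,J \right)} = J 2 J = 2 J^{2}$)
$a{\left(I \right)} = 50 I^{2}$ ($a{\left(I \right)} = 2 \left(\left(-1\right) 5\right)^{2} I^{2} = 2 \left(-5\right)^{2} I^{2} = 2 \cdot 25 I^{2} = 50 I^{2}$)
$- 2 a{\left(\frac{1}{10} \right)} = - 2 \cdot 50 \left(\frac{1}{10}\right)^{2} = - 2 \cdot \frac{50}{100} = - 2 \cdot 50 \cdot \frac{1}{100} = \left(-2\right) \frac{1}{2} = -1$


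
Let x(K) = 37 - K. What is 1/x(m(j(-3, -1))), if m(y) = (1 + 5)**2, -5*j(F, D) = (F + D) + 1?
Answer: 1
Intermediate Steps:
j(F, D) = -1/5 - D/5 - F/5 (j(F, D) = -((F + D) + 1)/5 = -((D + F) + 1)/5 = -(1 + D + F)/5 = -1/5 - D/5 - F/5)
m(y) = 36 (m(y) = 6**2 = 36)
1/x(m(j(-3, -1))) = 1/(37 - 1*36) = 1/(37 - 36) = 1/1 = 1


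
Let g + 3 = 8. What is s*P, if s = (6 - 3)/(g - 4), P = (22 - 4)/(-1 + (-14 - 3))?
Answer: -3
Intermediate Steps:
g = 5 (g = -3 + 8 = 5)
P = -1 (P = 18/(-1 - 17) = 18/(-18) = 18*(-1/18) = -1)
s = 3 (s = (6 - 3)/(5 - 4) = 3/1 = 3*1 = 3)
s*P = 3*(-1) = -3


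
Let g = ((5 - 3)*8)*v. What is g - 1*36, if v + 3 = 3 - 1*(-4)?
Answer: 28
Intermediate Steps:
v = 4 (v = -3 + (3 - 1*(-4)) = -3 + (3 + 4) = -3 + 7 = 4)
g = 64 (g = ((5 - 3)*8)*4 = (2*8)*4 = 16*4 = 64)
g - 1*36 = 64 - 1*36 = 64 - 36 = 28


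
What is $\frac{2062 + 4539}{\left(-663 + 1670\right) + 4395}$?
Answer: $\frac{6601}{5402} \approx 1.222$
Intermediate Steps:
$\frac{2062 + 4539}{\left(-663 + 1670\right) + 4395} = \frac{6601}{1007 + 4395} = \frac{6601}{5402}$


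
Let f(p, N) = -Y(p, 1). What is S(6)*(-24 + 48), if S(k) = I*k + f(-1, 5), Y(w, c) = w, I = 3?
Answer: 456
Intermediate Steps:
f(p, N) = -p
S(k) = 1 + 3*k (S(k) = 3*k - 1*(-1) = 3*k + 1 = 1 + 3*k)
S(6)*(-24 + 48) = (1 + 3*6)*(-24 + 48) = (1 + 18)*24 = 19*24 = 456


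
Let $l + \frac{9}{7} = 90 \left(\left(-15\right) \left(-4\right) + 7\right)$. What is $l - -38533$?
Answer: $\frac{311932}{7} \approx 44562.0$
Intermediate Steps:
$l = \frac{42201}{7}$ ($l = - \frac{9}{7} + 90 \left(\left(-15\right) \left(-4\right) + 7\right) = - \frac{9}{7} + 90 \left(60 + 7\right) = - \frac{9}{7} + 90 \cdot 67 = - \frac{9}{7} + 6030 = \frac{42201}{7} \approx 6028.7$)
$l - -38533 = \frac{42201}{7} - -38533 = \frac{42201}{7} + 38533 = \frac{311932}{7}$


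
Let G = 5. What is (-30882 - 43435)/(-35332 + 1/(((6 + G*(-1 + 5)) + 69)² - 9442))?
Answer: 30990189/14733445 ≈ 2.1034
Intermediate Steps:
(-30882 - 43435)/(-35332 + 1/(((6 + G*(-1 + 5)) + 69)² - 9442)) = (-30882 - 43435)/(-35332 + 1/(((6 + 5*(-1 + 5)) + 69)² - 9442)) = -74317/(-35332 + 1/(((6 + 5*4) + 69)² - 9442)) = -74317/(-35332 + 1/(((6 + 20) + 69)² - 9442)) = -74317/(-35332 + 1/((26 + 69)² - 9442)) = -74317/(-35332 + 1/(95² - 9442)) = -74317/(-35332 + 1/(9025 - 9442)) = -74317/(-35332 + 1/(-417)) = -74317/(-35332 - 1/417) = -74317/(-14733445/417) = -74317*(-417/14733445) = 30990189/14733445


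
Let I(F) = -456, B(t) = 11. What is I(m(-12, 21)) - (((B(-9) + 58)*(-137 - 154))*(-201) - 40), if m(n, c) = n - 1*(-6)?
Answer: -4036295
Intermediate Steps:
m(n, c) = 6 + n (m(n, c) = n + 6 = 6 + n)
I(m(-12, 21)) - (((B(-9) + 58)*(-137 - 154))*(-201) - 40) = -456 - (((11 + 58)*(-137 - 154))*(-201) - 40) = -456 - ((69*(-291))*(-201) - 40) = -456 - (-20079*(-201) - 40) = -456 - (4035879 - 40) = -456 - 1*4035839 = -456 - 4035839 = -4036295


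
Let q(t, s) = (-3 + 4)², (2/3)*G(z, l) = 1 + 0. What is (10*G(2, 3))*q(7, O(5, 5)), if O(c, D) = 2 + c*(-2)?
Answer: 15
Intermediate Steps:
G(z, l) = 3/2 (G(z, l) = 3*(1 + 0)/2 = (3/2)*1 = 3/2)
O(c, D) = 2 - 2*c
q(t, s) = 1 (q(t, s) = 1² = 1)
(10*G(2, 3))*q(7, O(5, 5)) = (10*(3/2))*1 = 15*1 = 15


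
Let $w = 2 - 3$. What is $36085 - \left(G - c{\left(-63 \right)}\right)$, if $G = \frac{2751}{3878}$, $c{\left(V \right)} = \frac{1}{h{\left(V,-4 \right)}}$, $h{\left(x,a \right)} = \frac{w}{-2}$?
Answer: $\frac{19991805}{554} \approx 36086.0$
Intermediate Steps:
$w = -1$ ($w = 2 - 3 = -1$)
$h{\left(x,a \right)} = \frac{1}{2}$ ($h{\left(x,a \right)} = - \frac{1}{-2} = \left(-1\right) \left(- \frac{1}{2}\right) = \frac{1}{2}$)
$c{\left(V \right)} = 2$ ($c{\left(V \right)} = \frac{1}{\frac{1}{2}} = 2$)
$G = \frac{393}{554}$ ($G = 2751 \cdot \frac{1}{3878} = \frac{393}{554} \approx 0.70939$)
$36085 - \left(G - c{\left(-63 \right)}\right) = 36085 + \left(2 - \frac{393}{554}\right) = 36085 + \frac{715}{554} = \frac{19991805}{554}$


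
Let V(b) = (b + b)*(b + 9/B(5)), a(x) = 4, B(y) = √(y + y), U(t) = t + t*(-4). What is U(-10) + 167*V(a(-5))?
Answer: 5374 + 6012*√10/5 ≈ 9176.3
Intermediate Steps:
U(t) = -3*t (U(t) = t - 4*t = -3*t)
B(y) = √2*√y (B(y) = √(2*y) = √2*√y)
V(b) = 2*b*(b + 9*√10/10) (V(b) = (b + b)*(b + 9/((√2*√5))) = (2*b)*(b + 9/(√10)) = (2*b)*(b + 9*(√10/10)) = (2*b)*(b + 9*√10/10) = 2*b*(b + 9*√10/10))
U(-10) + 167*V(a(-5)) = -3*(-10) + 167*((⅕)*4*(9*√10 + 10*4)) = 30 + 167*((⅕)*4*(9*√10 + 40)) = 30 + 167*((⅕)*4*(40 + 9*√10)) = 30 + 167*(32 + 36*√10/5) = 30 + (5344 + 6012*√10/5) = 5374 + 6012*√10/5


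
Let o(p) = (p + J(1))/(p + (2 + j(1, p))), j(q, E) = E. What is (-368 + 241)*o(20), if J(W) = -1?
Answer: -2413/42 ≈ -57.452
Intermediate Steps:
o(p) = (-1 + p)/(2 + 2*p) (o(p) = (p - 1)/(p + (2 + p)) = (-1 + p)/(2 + 2*p))
(-368 + 241)*o(20) = (-368 + 241)*((-1 + 20)/(2*(1 + 20))) = -127*19/(2*21) = -127*19/42 = -2413/42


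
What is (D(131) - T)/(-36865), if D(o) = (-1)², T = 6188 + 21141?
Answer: 27328/36865 ≈ 0.74130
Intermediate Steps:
T = 27329
D(o) = 1
(D(131) - T)/(-36865) = (1 - 1*27329)/(-36865) = (1 - 27329)*(-1/36865) = -27328*(-1/36865) = 27328/36865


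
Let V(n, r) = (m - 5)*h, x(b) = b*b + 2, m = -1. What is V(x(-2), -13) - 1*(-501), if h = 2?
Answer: 489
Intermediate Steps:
x(b) = 2 + b² (x(b) = b² + 2 = 2 + b²)
V(n, r) = -12 (V(n, r) = (-1 - 5)*2 = -6*2 = -12)
V(x(-2), -13) - 1*(-501) = -12 - 1*(-501) = -12 + 501 = 489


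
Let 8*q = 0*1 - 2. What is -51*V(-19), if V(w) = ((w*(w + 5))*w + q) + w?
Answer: 1034943/4 ≈ 2.5874e+5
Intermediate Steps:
q = -1/4 (q = (0*1 - 2)/8 = (0 - 2)/8 = (1/8)*(-2) = -1/4 ≈ -0.25000)
V(w) = -1/4 + w + w**2*(5 + w) (V(w) = ((w*(w + 5))*w - 1/4) + w = ((w*(5 + w))*w - 1/4) + w = (w**2*(5 + w) - 1/4) + w = (-1/4 + w**2*(5 + w)) + w = -1/4 + w + w**2*(5 + w))
-51*V(-19) = -51*(-1/4 - 19 + (-19)**3 + 5*(-19)**2) = -51*(-1/4 - 19 - 6859 + 5*361) = -51*(-1/4 - 19 - 6859 + 1805) = -51*(-20293/4) = 1034943/4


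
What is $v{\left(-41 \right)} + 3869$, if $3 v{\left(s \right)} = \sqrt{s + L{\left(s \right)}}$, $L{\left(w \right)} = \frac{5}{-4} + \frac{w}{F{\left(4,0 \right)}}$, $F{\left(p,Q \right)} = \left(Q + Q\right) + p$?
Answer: $3869 + \frac{i \sqrt{210}}{6} \approx 3869.0 + 2.4152 i$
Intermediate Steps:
$F{\left(p,Q \right)} = p + 2 Q$ ($F{\left(p,Q \right)} = 2 Q + p = p + 2 Q$)
$L{\left(w \right)} = - \frac{5}{4} + \frac{w}{4}$ ($L{\left(w \right)} = \frac{5}{-4} + \frac{w}{4 + 2 \cdot 0} = 5 \left(- \frac{1}{4}\right) + \frac{w}{4 + 0} = - \frac{5}{4} + \frac{w}{4}$)
$v{\left(s \right)} = \frac{\sqrt{- \frac{5}{4} + \frac{5 s}{4}}}{3}$ ($v{\left(s \right)} = \frac{\sqrt{s + \left(- \frac{5}{4} + \frac{s}{4}\right)}}{3} = \frac{\sqrt{- \frac{5}{4} + \frac{5 s}{4}}}{3}$)
$v{\left(-41 \right)} + 3869 = \frac{\sqrt{-5 + 5 \left(-41\right)}}{6} + 3869 = \frac{\sqrt{-5 - 205}}{6} + 3869 = \frac{\sqrt{-210}}{6} + 3869 = \frac{i \sqrt{210}}{6} + 3869 = 3869 + \frac{i \sqrt{210}}{6}$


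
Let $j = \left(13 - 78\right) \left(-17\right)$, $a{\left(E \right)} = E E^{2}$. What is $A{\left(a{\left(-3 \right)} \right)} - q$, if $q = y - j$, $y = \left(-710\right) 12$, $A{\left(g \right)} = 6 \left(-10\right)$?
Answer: $9565$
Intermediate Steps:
$a{\left(E \right)} = E^{3}$
$A{\left(g \right)} = -60$
$y = -8520$
$j = 1105$ ($j = \left(-65\right) \left(-17\right) = 1105$)
$q = -9625$ ($q = -8520 - 1105 = -9625$)
$A{\left(a{\left(-3 \right)} \right)} - q = -60 - -9625 = -60 + 9625 = 9565$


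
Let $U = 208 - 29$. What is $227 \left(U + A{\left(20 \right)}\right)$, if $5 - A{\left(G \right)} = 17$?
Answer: $37909$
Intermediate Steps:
$U = 179$ ($U = 208 - 29 = 179$)
$A{\left(G \right)} = -12$ ($A{\left(G \right)} = 5 - 17 = -12$)
$227 \left(U + A{\left(20 \right)}\right) = 227 \left(179 - 12\right) = 227 \cdot 167 = 37909$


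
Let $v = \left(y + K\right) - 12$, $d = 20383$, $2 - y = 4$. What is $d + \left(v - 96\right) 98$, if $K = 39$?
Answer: $13425$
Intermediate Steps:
$y = -2$ ($y = 2 - 4 = -2$)
$v = 25$ ($v = \left(-2 + 39\right) - 12 = 37 - 12 = 25$)
$d + \left(v - 96\right) 98 = 20383 + \left(25 - 96\right) 98 = 20383 - 6958 = 13425$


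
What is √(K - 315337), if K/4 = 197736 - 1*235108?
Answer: 5*I*√18593 ≈ 681.78*I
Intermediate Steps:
K = -149488 (K = 4*(197736 - 1*235108) = 4*(197736 - 235108) = 4*(-37372) = -149488)
√(K - 315337) = √(-149488 - 315337) = √(-464825) = 5*I*√18593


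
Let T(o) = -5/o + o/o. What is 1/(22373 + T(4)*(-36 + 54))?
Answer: 2/44737 ≈ 4.4706e-5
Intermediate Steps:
T(o) = 1 - 5/o (T(o) = -5/o + 1 = 1 - 5/o)
1/(22373 + T(4)*(-36 + 54)) = 1/(22373 + ((-5 + 4)/4)*(-36 + 54)) = 1/(22373 + ((1/4)*(-1))*18) = 1/(22373 - 1/4*18) = 1/(22373 - 9/2) = 1/(44737/2) = 2/44737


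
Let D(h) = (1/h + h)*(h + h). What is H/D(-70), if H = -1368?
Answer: -684/4901 ≈ -0.13956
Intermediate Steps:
D(h) = 2*h*(h + 1/h) (D(h) = (h + 1/h)*(2*h) = 2*h*(h + 1/h))
H/D(-70) = -1368/(2 + 2*(-70)²) = -1368/(2 + 2*4900) = -1368/(2 + 9800) = -1368/9802 = -1368*1/9802 = -684/4901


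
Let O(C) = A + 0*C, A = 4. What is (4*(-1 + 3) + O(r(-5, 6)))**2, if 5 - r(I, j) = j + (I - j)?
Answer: 144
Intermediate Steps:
r(I, j) = 5 - I (r(I, j) = 5 - (j + (I - j)) = 5 - I)
O(C) = 4 (O(C) = 4 + 0*C = 4 + 0 = 4)
(4*(-1 + 3) + O(r(-5, 6)))**2 = (4*(-1 + 3) + 4)**2 = (4*2 + 4)**2 = (8 + 4)**2 = 12**2 = 144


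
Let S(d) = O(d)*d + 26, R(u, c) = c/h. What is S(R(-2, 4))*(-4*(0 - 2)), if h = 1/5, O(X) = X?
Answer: 3408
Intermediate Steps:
h = 1/5 ≈ 0.20000
R(u, c) = 5*c (R(u, c) = c/(1/5) = c*5 = 5*c)
S(d) = 26 + d**2 (S(d) = d*d + 26 = d**2 + 26 = 26 + d**2)
S(R(-2, 4))*(-4*(0 - 2)) = (26 + (5*4)**2)*(-4*(0 - 2)) = (26 + 20**2)*(-4*(-2)) = (26 + 400)*8 = 426*8 = 3408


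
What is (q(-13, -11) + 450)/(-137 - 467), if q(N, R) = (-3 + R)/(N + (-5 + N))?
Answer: -3491/4681 ≈ -0.74578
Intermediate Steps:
q(N, R) = (-3 + R)/(-5 + 2*N)
(q(-13, -11) + 450)/(-137 - 467) = ((-3 - 11)/(-5 + 2*(-13)) + 450)/(-137 - 467) = (-14/(-5 - 26) + 450)/(-604) = (-14/(-31) + 450)*(-1/604) = (-1/31*(-14) + 450)*(-1/604) = (14/31 + 450)*(-1/604) = (13964/31)*(-1/604) = -3491/4681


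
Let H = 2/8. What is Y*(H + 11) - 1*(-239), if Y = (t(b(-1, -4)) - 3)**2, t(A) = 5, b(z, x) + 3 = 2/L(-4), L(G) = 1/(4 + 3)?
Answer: 284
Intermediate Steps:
L(G) = 1/7
b(z, x) = 11 (b(z, x) = -3 + 2/(1/7) = -3 + 2*7 = -3 + 14 = 11)
H = 1/4 (H = 2*(1/8) = 1/4 ≈ 0.25000)
Y = 4 (Y = (5 - 3)**2 = 2**2 = 4)
Y*(H + 11) - 1*(-239) = 4*(1/4 + 11) - 1*(-239) = 4*(45/4) + 239 = 45 + 239 = 284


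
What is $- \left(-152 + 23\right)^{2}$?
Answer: $-16641$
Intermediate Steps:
$- \left(-152 + 23\right)^{2} = - \left(-129\right)^{2} = \left(-1\right) 16641 = -16641$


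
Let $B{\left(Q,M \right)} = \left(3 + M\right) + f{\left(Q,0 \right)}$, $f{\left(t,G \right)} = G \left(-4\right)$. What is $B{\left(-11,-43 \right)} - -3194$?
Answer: $3154$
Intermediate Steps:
$f{\left(t,G \right)} = - 4 G$
$B{\left(Q,M \right)} = 3 + M$ ($B{\left(Q,M \right)} = \left(3 + M\right) - 0 = \left(3 + M\right) + 0 = 3 + M$)
$B{\left(-11,-43 \right)} - -3194 = \left(3 - 43\right) - -3194 = -40 + 3194 = 3154$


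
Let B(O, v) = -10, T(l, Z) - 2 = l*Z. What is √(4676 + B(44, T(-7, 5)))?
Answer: √4666 ≈ 68.308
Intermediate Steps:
T(l, Z) = 2 + Z*l (T(l, Z) = 2 + l*Z = 2 + Z*l)
√(4676 + B(44, T(-7, 5))) = √(4676 - 10) = √4666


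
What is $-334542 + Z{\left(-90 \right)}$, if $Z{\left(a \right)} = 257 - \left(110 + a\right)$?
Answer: $-334305$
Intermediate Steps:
$Z{\left(a \right)} = 147 - a$ ($Z{\left(a \right)} = 257 - \left(110 + a\right) = 147 - a$)
$-334542 + Z{\left(-90 \right)} = -334542 + \left(147 - -90\right) = -334542 + \left(147 + 90\right) = -334542 + 237 = -334305$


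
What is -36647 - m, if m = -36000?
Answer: -647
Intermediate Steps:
-36647 - m = -36647 - 1*(-36000) = -36647 + 36000 = -647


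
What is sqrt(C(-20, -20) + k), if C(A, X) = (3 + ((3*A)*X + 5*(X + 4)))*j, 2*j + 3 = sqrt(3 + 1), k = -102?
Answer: I*sqrt(2654)/2 ≈ 25.758*I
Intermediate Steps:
j = -1/2 (j = -3/2 + sqrt(3 + 1)/2 = -3/2 + sqrt(4)/2 = -3/2 + (1/2)*2 = -3/2 + 1 = -1/2 ≈ -0.50000)
C(A, X) = -23/2 - 5*X/2 - 3*A*X/2 (C(A, X) = (3 + ((3*A)*X + 5*(X + 4)))*(-1/2) = (3 + (3*A*X + 5*(4 + X)))*(-1/2) = (3 + (3*A*X + (20 + 5*X)))*(-1/2) = (3 + (20 + 5*X + 3*A*X))*(-1/2) = (23 + 5*X + 3*A*X)*(-1/2) = -23/2 - 5*X/2 - 3*A*X/2)
sqrt(C(-20, -20) + k) = sqrt((-23/2 - 5/2*(-20) - 3/2*(-20)*(-20)) - 102) = sqrt((-23/2 + 50 - 600) - 102) = sqrt(-1123/2 - 102) = sqrt(-1327/2) = I*sqrt(2654)/2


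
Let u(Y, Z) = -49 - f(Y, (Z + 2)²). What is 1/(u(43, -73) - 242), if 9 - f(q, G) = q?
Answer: -1/257 ≈ -0.0038911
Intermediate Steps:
f(q, G) = 9 - q
u(Y, Z) = -58 + Y (u(Y, Z) = -49 - (9 - Y) = -49 + (-9 + Y) = -58 + Y)
1/(u(43, -73) - 242) = 1/((-58 + 43) - 242) = 1/(-15 - 242) = 1/(-257) = -1/257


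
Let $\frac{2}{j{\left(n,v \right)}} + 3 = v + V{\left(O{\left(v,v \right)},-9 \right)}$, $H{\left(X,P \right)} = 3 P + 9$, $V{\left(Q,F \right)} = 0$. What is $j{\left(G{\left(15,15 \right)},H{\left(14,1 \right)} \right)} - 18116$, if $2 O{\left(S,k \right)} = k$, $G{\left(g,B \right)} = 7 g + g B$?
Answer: $- \frac{163042}{9} \approx -18116.0$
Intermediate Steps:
$G{\left(g,B \right)} = 7 g + B g$
$O{\left(S,k \right)} = \frac{k}{2}$
$H{\left(X,P \right)} = 9 + 3 P$
$j{\left(n,v \right)} = \frac{2}{-3 + v}$ ($j{\left(n,v \right)} = \frac{2}{-3 + \left(v + 0\right)} = \frac{2}{-3 + v}$)
$j{\left(G{\left(15,15 \right)},H{\left(14,1 \right)} \right)} - 18116 = \frac{2}{-3 + \left(9 + 3 \cdot 1\right)} - 18116 = \frac{2}{-3 + \left(9 + 3\right)} - 18116 = \frac{2}{-3 + 12} - 18116 = \frac{2}{9} - 18116 = - \frac{163042}{9}$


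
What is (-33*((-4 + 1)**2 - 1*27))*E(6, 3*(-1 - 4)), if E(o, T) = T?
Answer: -8910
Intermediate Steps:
(-33*((-4 + 1)**2 - 1*27))*E(6, 3*(-1 - 4)) = (-33*((-4 + 1)**2 - 1*27))*(3*(-1 - 4)) = (-33*((-3)**2 - 27))*(3*(-5)) = -33*(9 - 27)*(-15) = -33*(-18)*(-15) = 594*(-15) = -8910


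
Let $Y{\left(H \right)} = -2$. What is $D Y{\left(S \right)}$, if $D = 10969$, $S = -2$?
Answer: $-21938$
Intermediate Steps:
$D Y{\left(S \right)} = 10969 \left(-2\right) = -21938$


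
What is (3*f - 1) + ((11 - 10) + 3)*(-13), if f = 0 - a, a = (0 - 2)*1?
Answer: -47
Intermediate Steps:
a = -2 (a = -2*1 = -2)
f = 2 (f = 0 - 1*(-2) = 0 + 2 = 2)
(3*f - 1) + ((11 - 10) + 3)*(-13) = (3*2 - 1) + ((11 - 10) + 3)*(-13) = (6 - 1) + (1 + 3)*(-13) = 5 + 4*(-13) = 5 - 52 = -47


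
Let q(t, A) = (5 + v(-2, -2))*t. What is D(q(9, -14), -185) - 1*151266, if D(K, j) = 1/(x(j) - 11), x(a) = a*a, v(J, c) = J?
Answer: -5175414923/34214 ≈ -1.5127e+5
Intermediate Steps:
q(t, A) = 3*t (q(t, A) = (5 - 2)*t = 3*t)
x(a) = a²
D(K, j) = 1/(-11 + j²) (D(K, j) = 1/(j² - 11) = 1/(-11 + j²))
D(q(9, -14), -185) - 1*151266 = 1/(-11 + (-185)²) - 1*151266 = 1/(-11 + 34225) - 151266 = 1/34214 - 151266 = -5175414923/34214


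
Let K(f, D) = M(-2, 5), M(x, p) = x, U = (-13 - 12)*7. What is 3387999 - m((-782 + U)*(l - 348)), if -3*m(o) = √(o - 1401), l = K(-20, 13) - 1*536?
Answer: 3387999 + √846501/3 ≈ 3.3883e+6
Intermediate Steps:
U = -175 (U = -25*7 = -175)
K(f, D) = -2
l = -538 (l = -2 - 1*536 = -2 - 536 = -538)
m(o) = -√(-1401 + o)/3 (m(o) = -√(o - 1401)/3 = -√(-1401 + o)/3)
3387999 - m((-782 + U)*(l - 348)) = 3387999 - (-1)*√(-1401 + (-782 - 175)*(-538 - 348))/3 = 3387999 - (-1)*√(-1401 - 957*(-886))/3 = 3387999 - (-1)*√(-1401 + 847902)/3 = 3387999 - (-1)*√846501/3 = 3387999 + √846501/3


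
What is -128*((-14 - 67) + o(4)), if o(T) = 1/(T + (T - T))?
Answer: 10336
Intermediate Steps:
o(T) = 1/T (o(T) = 1/(T + 0) = 1/T)
-128*((-14 - 67) + o(4)) = -128*((-14 - 67) + 1/4) = -128*(-81 + ¼) = -128*(-323/4) = 10336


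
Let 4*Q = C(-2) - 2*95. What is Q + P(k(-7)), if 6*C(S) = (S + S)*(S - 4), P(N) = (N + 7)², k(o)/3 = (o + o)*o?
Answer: 181109/2 ≈ 90555.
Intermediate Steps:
k(o) = 6*o² (k(o) = 3*((o + o)*o) = 3*((2*o)*o) = 3*(2*o²) = 6*o²)
P(N) = (7 + N)²
C(S) = S*(-4 + S)/3 (C(S) = ((S + S)*(S - 4))/6 = ((2*S)*(-4 + S))/6 = (2*S*(-4 + S))/6 = S*(-4 + S)/3)
Q = -93/2 (Q = ((⅓)*(-2)*(-4 - 2) - 2*95)/4 = ((⅓)*(-2)*(-6) - 190)/4 = (4 - 190)/4 = (¼)*(-186) = -93/2 ≈ -46.500)
Q + P(k(-7)) = -93/2 + (7 + 6*(-7)²)² = -93/2 + (7 + 6*49)² = -93/2 + (7 + 294)² = -93/2 + 301² = -93/2 + 90601 = 181109/2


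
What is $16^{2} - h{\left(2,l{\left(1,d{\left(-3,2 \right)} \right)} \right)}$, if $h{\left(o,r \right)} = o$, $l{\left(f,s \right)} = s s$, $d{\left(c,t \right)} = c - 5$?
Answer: $254$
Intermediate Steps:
$d{\left(c,t \right)} = -5 + c$
$l{\left(f,s \right)} = s^{2}$
$16^{2} - h{\left(2,l{\left(1,d{\left(-3,2 \right)} \right)} \right)} = 16^{2} - 2 = 256 - 2 = 254$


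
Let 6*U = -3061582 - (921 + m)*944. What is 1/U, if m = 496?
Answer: -1/733205 ≈ -1.3639e-6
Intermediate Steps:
U = -733205 (U = (-3061582 - (921 + 496)*944)/6 = (-3061582 - 1417*944)/6 = (-3061582 - 1*1337648)/6 = (-3061582 - 1337648)/6 = (1/6)*(-4399230) = -733205)
1/U = 1/(-733205) = -1/733205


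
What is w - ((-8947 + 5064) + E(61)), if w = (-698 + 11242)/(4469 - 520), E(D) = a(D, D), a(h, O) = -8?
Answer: 15376103/3949 ≈ 3893.7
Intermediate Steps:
E(D) = -8
w = 10544/3949 ≈ 2.6700
w - ((-8947 + 5064) + E(61)) = 10544/3949 - ((-8947 + 5064) - 8) = 10544/3949 - (-3883 - 8) = 10544/3949 - 1*(-3891) = 10544/3949 + 3891 = 15376103/3949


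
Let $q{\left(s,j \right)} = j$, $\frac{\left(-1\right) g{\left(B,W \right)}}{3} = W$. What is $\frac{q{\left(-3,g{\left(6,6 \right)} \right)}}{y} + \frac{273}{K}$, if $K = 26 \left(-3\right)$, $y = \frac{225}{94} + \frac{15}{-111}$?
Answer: $- \frac{180193}{15710} \approx -11.47$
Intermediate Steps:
$g{\left(B,W \right)} = - 3 W$
$y = \frac{7855}{3478}$ ($y = 225 \cdot \frac{1}{94} + 15 \left(- \frac{1}{111}\right) = \frac{225}{94} - \frac{5}{37} = \frac{7855}{3478} \approx 2.2585$)
$K = -78$
$\frac{q{\left(-3,g{\left(6,6 \right)} \right)}}{y} + \frac{273}{K} = \frac{\left(-3\right) 6}{\frac{7855}{3478}} + \frac{273}{-78} = \left(-18\right) \frac{3478}{7855} + 273 \left(- \frac{1}{78}\right) = - \frac{62604}{7855} - \frac{7}{2} = - \frac{180193}{15710}$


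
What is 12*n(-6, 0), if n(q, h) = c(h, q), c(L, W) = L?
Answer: 0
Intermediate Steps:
n(q, h) = h
12*n(-6, 0) = 12*0 = 0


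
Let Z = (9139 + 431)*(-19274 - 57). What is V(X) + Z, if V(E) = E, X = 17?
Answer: -184997653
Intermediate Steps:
Z = -184997670 (Z = 9570*(-19331) = -184997670)
V(X) + Z = 17 - 184997670 = -184997653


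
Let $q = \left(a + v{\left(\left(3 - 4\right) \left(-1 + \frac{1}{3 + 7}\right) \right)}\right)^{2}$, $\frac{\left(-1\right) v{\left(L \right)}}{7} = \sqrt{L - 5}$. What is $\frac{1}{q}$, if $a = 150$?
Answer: $\frac{100}{\left(1500 - 7 i \sqrt{410}\right)^{2}} \approx 4.3271 \cdot 10^{-5} + 8.2514 \cdot 10^{-6} i$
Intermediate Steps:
$v{\left(L \right)} = - 7 \sqrt{-5 + L}$ ($v{\left(L \right)} = - 7 \sqrt{L - 5} = - 7 \sqrt{-5 + L}$)
$q = \left(150 - \frac{7 i \sqrt{410}}{10}\right)^{2}$ ($q = \left(150 - 7 \sqrt{-5 + \left(3 - 4\right) \left(-1 + \frac{1}{3 + 7}\right)}\right)^{2} = \left(150 - 7 \sqrt{-5 - \left(-1 + \frac{1}{10}\right)}\right)^{2} = \left(150 - 7 \sqrt{-5 - - \frac{9}{10}}\right)^{2} = \left(150 - 7 \sqrt{-5 + \frac{9}{10}}\right)^{2} = \left(150 - 7 \sqrt{- \frac{41}{10}}\right)^{2} = \left(150 - 7 \frac{i \sqrt{410}}{10}\right)^{2} = \left(150 - \frac{7 i \sqrt{410}}{10}\right)^{2} \approx 22299.0 - 4252.2 i$)
$\frac{1}{q} = \frac{1}{\frac{222991}{10} - 210 i \sqrt{410}}$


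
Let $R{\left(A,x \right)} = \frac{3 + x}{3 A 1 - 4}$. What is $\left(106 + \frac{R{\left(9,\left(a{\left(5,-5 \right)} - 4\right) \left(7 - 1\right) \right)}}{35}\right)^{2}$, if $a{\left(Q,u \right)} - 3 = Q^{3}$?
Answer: $\frac{7409249929}{648025} \approx 11434.0$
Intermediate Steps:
$a{\left(Q,u \right)} = 3 + Q^{3}$
$R{\left(A,x \right)} = \frac{3 + x}{-4 + 3 A}$ ($R{\left(A,x \right)} = \frac{3 + x}{3 A - 4} = \frac{3 + x}{-4 + 3 A}$)
$\left(106 + \frac{R{\left(9,\left(a{\left(5,-5 \right)} - 4\right) \left(7 - 1\right) \right)}}{35}\right)^{2} = \left(106 + \frac{\frac{1}{-4 + 3 \cdot 9} \left(3 + \left(\left(3 + 5^{3}\right) - 4\right) \left(7 - 1\right)\right)}{35}\right)^{2} = \left(106 + \frac{3 + \left(\left(3 + 125\right) - 4\right) 6}{-4 + 27} \cdot \frac{1}{35}\right)^{2} = \left(106 + \frac{3 + \left(128 - 4\right) 6}{23} \cdot \frac{1}{35}\right)^{2} = \left(106 + \frac{3 + 124 \cdot 6}{23} \cdot \frac{1}{35}\right)^{2} = \left(106 + \frac{3 + 744}{23} \cdot \frac{1}{35}\right)^{2} = \left(106 + \frac{1}{23} \cdot 747 \cdot \frac{1}{35}\right)^{2} = \left(106 + \frac{747}{23} \cdot \frac{1}{35}\right)^{2} = \left(106 + \frac{747}{805}\right)^{2} = \left(\frac{86077}{805}\right)^{2} = \frac{7409249929}{648025}$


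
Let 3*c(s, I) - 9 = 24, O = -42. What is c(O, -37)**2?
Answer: 121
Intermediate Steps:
c(s, I) = 11 (c(s, I) = 3 + (1/3)*24 = 3 + 8 = 11)
c(O, -37)**2 = 11**2 = 121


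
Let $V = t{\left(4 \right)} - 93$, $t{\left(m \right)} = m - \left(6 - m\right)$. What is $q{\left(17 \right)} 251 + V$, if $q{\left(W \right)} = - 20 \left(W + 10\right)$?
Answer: $-135631$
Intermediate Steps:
$t{\left(m \right)} = -6 + 2 m$ ($t{\left(m \right)} = m + \left(-6 + m\right) = -6 + 2 m$)
$q{\left(W \right)} = -200 - 20 W$ ($q{\left(W \right)} = - 20 \left(10 + W\right) = -200 - 20 W$)
$V = -91$ ($V = \left(-6 + 2 \cdot 4\right) - 93 = \left(-6 + 8\right) - 93 = 2 - 93 = -91$)
$q{\left(17 \right)} 251 + V = \left(-200 - 340\right) 251 - 91 = \left(-540\right) 251 - 91 = -135540 - 91 = -135631$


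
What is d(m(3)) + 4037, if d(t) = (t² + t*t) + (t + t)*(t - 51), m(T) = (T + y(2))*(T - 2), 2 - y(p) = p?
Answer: 3767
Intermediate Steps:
y(p) = 2 - p
m(T) = T*(-2 + T) (m(T) = (T + (2 - 1*2))*(T - 2) = (T + (2 - 2))*(-2 + T) = (T + 0)*(-2 + T) = T*(-2 + T))
d(t) = 2*t² + 2*t*(-51 + t) (d(t) = (t² + t²) + (2*t)*(-51 + t) = 2*t² + 2*t*(-51 + t))
d(m(3)) + 4037 = 2*(3*(-2 + 3))*(-51 + 2*(3*(-2 + 3))) + 4037 = 2*(3*1)*(-51 + 2*(3*1)) + 4037 = 2*3*(-51 + 2*3) + 4037 = 2*3*(-51 + 6) + 4037 = 2*3*(-45) + 4037 = -270 + 4037 = 3767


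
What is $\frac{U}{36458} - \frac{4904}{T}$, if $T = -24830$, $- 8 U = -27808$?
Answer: $\frac{66274778}{226313035} \approx 0.29285$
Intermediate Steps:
$U = 3476$ ($U = \left(- \frac{1}{8}\right) \left(-27808\right) = 3476$)
$\frac{U}{36458} - \frac{4904}{T} = \frac{3476}{36458} - \frac{4904}{-24830} = 3476 \cdot \frac{1}{36458} - - \frac{2452}{12415} = \frac{1738}{18229} + \frac{2452}{12415} = \frac{66274778}{226313035}$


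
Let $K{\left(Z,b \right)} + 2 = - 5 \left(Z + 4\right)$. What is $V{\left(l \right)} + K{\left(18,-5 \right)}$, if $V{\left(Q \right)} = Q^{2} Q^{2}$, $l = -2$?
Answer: $-96$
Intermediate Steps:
$K{\left(Z,b \right)} = -22 - 5 Z$ ($K{\left(Z,b \right)} = -2 - 5 \left(Z + 4\right) = -2 - 5 \left(4 + Z\right) = -2 - \left(20 + 5 Z\right) = -22 - 5 Z$)
$V{\left(Q \right)} = Q^{4}$
$V{\left(l \right)} + K{\left(18,-5 \right)} = \left(-2\right)^{4} - 112 = 16 - 112 = -96$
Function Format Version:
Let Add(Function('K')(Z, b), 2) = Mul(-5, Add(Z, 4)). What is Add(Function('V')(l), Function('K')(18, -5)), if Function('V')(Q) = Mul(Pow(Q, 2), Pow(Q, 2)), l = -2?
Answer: -96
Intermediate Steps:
Function('K')(Z, b) = Add(-22, Mul(-5, Z)) (Function('K')(Z, b) = Add(-2, Mul(-5, Add(Z, 4))) = Add(-2, Mul(-5, Add(4, Z))) = Add(-2, Add(-20, Mul(-5, Z))) = Add(-22, Mul(-5, Z)))
Function('V')(Q) = Pow(Q, 4)
Add(Function('V')(l), Function('K')(18, -5)) = Add(Pow(-2, 4), Add(-22, Mul(-5, 18))) = Add(16, Add(-22, -90)) = Add(16, -112) = -96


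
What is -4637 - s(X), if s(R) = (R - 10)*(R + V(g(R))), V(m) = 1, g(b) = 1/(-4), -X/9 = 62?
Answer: -321013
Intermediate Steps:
X = -558 (X = -9*62 = -558)
g(b) = -¼
s(R) = (1 + R)*(-10 + R) (s(R) = (R - 10)*(R + 1) = (-10 + R)*(1 + R) = (1 + R)*(-10 + R))
-4637 - s(X) = -4637 - (-10 + (-558)² - 9*(-558)) = -4637 - (-10 + 311364 + 5022) = -4637 - 1*316376 = -4637 - 316376 = -321013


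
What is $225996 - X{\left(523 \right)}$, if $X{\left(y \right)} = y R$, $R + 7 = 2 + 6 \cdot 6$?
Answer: $209783$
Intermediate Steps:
$R = 31$ ($R = -7 + \left(2 + 6 \cdot 6\right) = -7 + \left(2 + 36\right) = -7 + 38 = 31$)
$X{\left(y \right)} = 31 y$ ($X{\left(y \right)} = y 31 = 31 y$)
$225996 - X{\left(523 \right)} = 225996 - 31 \cdot 523 = 225996 - 16213 = 209783$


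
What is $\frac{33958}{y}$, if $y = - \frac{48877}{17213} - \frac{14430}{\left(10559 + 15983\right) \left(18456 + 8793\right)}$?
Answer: $- \frac{35229107468526811}{2945849536813} \approx -11959.0$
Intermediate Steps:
$y = - \frac{5891699073626}{2074863506009}$ ($y = \left(-48877\right) \frac{1}{17213} - \frac{14430}{26542 \cdot 27249} = - \frac{48877}{17213} - \frac{14430}{723242958} = - \frac{48877}{17213} - \frac{2405}{120540493} = - \frac{5891699073626}{2074863506009} \approx -2.8396$)
$\frac{33958}{y} = \frac{33958}{- \frac{5891699073626}{2074863506009}} = 33958 \left(- \frac{2074863506009}{5891699073626}\right) = - \frac{35229107468526811}{2945849536813}$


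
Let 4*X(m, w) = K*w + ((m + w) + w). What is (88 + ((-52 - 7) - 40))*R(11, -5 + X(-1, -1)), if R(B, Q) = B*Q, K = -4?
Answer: 2299/4 ≈ 574.75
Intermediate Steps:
X(m, w) = -w/2 + m/4 (X(m, w) = (-4*w + ((m + w) + w))/4 = (-4*w + (m + 2*w))/4 = (m - 2*w)/4 = -w/2 + m/4)
(88 + ((-52 - 7) - 40))*R(11, -5 + X(-1, -1)) = (88 + ((-52 - 7) - 40))*(11*(-5 + (-1/2*(-1) + (1/4)*(-1)))) = (88 + (-59 - 40))*(11*(-5 + (1/2 - 1/4))) = (88 - 99)*(11*(-5 + 1/4)) = -121*(-19)/4 = -11*(-209/4) = 2299/4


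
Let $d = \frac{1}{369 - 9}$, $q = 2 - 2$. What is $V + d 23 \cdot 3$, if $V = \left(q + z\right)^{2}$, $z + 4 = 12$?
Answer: $\frac{7703}{120} \approx 64.192$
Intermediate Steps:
$z = 8$ ($z = -4 + 12 = 8$)
$q = 0$ ($q = 2 - 2 = 0$)
$d = \frac{1}{360} \approx 0.0027778$
$V = 64$ ($V = \left(0 + 8\right)^{2} = 8^{2} = 64$)
$V + d 23 \cdot 3 = 64 + \frac{23 \cdot 3}{360} = 64 + \frac{1}{360} \cdot 69 = 64 + \frac{23}{120} = \frac{7703}{120}$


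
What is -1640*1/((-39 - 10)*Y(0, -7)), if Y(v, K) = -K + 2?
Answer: 1640/441 ≈ 3.7188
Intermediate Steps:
Y(v, K) = 2 - K
-1640*1/((-39 - 10)*Y(0, -7)) = -1640*1/((-39 - 10)*(2 - 1*(-7))) = -1640*(-1/(49*(2 + 7))) = -1640/((-49*9)) = -1640/(-441) = -1640*(-1/441) = 1640/441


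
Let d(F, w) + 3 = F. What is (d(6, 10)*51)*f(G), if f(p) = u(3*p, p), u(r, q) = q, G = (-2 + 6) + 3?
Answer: 1071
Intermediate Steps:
G = 7 (G = 4 + 3 = 7)
d(F, w) = -3 + F
f(p) = p
(d(6, 10)*51)*f(G) = ((-3 + 6)*51)*7 = (3*51)*7 = 153*7 = 1071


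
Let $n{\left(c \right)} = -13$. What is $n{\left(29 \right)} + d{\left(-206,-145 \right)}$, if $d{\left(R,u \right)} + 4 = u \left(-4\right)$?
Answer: $563$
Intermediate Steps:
$d{\left(R,u \right)} = -4 - 4 u$ ($d{\left(R,u \right)} = -4 + u \left(-4\right) = -4 - 4 u$)
$n{\left(29 \right)} + d{\left(-206,-145 \right)} = -13 - -576 = -13 + \left(-4 + 580\right) = -13 + 576 = 563$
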